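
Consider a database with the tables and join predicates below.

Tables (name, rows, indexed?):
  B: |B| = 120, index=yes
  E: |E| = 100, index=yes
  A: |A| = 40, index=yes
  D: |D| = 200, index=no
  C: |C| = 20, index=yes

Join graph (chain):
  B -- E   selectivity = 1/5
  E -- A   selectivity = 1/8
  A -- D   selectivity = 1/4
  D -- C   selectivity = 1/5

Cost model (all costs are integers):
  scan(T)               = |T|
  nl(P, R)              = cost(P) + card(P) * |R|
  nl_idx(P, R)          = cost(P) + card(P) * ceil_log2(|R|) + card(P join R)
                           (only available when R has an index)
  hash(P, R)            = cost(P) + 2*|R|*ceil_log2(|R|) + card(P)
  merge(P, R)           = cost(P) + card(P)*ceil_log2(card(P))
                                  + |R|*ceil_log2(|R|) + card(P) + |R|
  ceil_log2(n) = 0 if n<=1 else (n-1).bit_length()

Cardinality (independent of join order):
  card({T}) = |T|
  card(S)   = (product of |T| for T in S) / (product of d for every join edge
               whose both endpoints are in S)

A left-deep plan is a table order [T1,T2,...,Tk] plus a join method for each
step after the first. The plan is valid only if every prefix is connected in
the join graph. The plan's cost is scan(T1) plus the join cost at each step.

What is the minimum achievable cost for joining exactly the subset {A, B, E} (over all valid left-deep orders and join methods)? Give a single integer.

2860

Selinger DP over subsets of {A,B,E}:
  {B}: scan cost=120, card=120
  {E}: scan cost=100, card=100
  {A}: scan cost=40, card=40
  {BE}: card=2400; try (E,hash)→1640, (B,merge)→1860, (E,merge)→1880, (B,hash)→1880, (B,nl_idx)→3200, (E,nl_idx)→3360 …(+2); best=1640 via (E,hash)
  {AE}: card=500; try (A,hash)→680, (E,nl_idx)→820, (E,merge)→1120, (A,merge)→1180, (A,nl_idx)→1200, (E,hash)→1480 …(+2); best=680 via (A,hash)
  {ABE}: card=12000; try (B,hash)→2860, (A,hash)→4520, (B,merge)→6640, (B,nl_idx)→16180, (A,nl_idx)→28040, (A,merge)→33120 …(+2); best=2860 via (B,hash)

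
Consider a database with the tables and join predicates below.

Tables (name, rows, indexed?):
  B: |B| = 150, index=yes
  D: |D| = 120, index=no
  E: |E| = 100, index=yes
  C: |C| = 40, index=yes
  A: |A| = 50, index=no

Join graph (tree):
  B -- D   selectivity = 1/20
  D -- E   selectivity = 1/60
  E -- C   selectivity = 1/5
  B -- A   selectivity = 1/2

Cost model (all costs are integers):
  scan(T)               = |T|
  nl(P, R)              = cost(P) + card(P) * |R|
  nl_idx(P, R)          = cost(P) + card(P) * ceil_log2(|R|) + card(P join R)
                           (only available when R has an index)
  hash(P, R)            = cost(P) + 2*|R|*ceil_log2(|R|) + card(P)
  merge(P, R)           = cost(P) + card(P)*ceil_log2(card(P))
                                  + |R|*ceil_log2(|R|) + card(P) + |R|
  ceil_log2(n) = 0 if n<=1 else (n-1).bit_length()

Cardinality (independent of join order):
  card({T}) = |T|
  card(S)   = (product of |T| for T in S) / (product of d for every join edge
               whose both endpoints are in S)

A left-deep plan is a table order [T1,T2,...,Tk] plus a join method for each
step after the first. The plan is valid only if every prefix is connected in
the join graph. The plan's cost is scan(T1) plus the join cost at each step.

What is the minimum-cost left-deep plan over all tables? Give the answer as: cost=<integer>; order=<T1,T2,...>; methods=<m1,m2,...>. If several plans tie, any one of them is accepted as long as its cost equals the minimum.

cost=18340; order=D,E,B,C,A; methods=nl_idx,hash,hash,hash

Selinger DP (subsets sized 1..n):
  {B}: scan cost=150, card=150
  {D}: scan cost=120, card=120
  {E}: scan cost=100, card=100
  {C}: scan cost=40, card=40
  {A}: scan cost=50, card=50
  {BD}: card=900; try (D,hash)→1980, (B,nl_idx)→1980, (B,merge)→2430, (D,merge)→2460, (B,hash)→2640, (B,nl)→18120 …(+1); best=1980 via (D,hash)
  {AB}: card=3750; try (A,hash)→900, (B,merge)→1750, (A,merge)→1850, (B,hash)→2500, (B,nl_idx)→4200, (B,nl)→7550 …(+1); best=900 via (A,hash)
  {DE}: card=200; try (E,nl_idx)→1160, (E,hash)→1640, (D,merge)→1860, (E,merge)→1880, (D,hash)→1880, (D,nl)→12100 …(+1); best=1160 via (E,nl_idx)
  {CE}: card=800; try (C,hash)→680, (E,merge)→1120, (E,nl_idx)→1120, (C,merge)→1180, (E,hash)→1480, (C,nl_idx)→1500 …(+2); best=680 via (C,hash)
  {BDE}: card=1500; try (B,hash)→3760, (B,nl_idx)→4260, (E,hash)→4280, (B,merge)→4310, (E,nl_idx)→9780, (E,merge)→12680 …(+2); best=3760 via (B,hash)
  {ABD}: card=22500; try (A,hash)→3480, (D,hash)→6330, (A,merge)→12230, (A,nl)→46980, (D,merge)→50610, (D,nl)→450900; best=3480 via (A,hash)
  {CDE}: card=1600; try (C,hash)→1840, (D,hash)→3160, (C,merge)→3240, (C,nl_idx)→3960, (C,nl)→9160, (D,merge)→10440 …(+1); best=1840 via (C,hash)
  {BCDE}: card=12000; try (C,hash)→5740, (B,hash)→5840, (C,merge)→22040, (B,merge)→22390, (C,nl_idx)→24760, (B,nl_idx)→26640 …(+2); best=5740 via (C,hash)
  {ABDE}: card=37500; try (A,hash)→5860, (A,merge)→22110, (E,hash)→27380, (A,nl)→78760, (E,nl_idx)→198480, (E,merge)→364280 …(+1); best=5860 via (A,hash)
  {ABCDE}: card=300000; try (A,hash)→18340, (C,hash)→43840, (A,merge)→186090, (C,nl_idx)→530860, (A,nl)→605740, (C,merge)→643640 …(+1); best=18340 via (A,hash)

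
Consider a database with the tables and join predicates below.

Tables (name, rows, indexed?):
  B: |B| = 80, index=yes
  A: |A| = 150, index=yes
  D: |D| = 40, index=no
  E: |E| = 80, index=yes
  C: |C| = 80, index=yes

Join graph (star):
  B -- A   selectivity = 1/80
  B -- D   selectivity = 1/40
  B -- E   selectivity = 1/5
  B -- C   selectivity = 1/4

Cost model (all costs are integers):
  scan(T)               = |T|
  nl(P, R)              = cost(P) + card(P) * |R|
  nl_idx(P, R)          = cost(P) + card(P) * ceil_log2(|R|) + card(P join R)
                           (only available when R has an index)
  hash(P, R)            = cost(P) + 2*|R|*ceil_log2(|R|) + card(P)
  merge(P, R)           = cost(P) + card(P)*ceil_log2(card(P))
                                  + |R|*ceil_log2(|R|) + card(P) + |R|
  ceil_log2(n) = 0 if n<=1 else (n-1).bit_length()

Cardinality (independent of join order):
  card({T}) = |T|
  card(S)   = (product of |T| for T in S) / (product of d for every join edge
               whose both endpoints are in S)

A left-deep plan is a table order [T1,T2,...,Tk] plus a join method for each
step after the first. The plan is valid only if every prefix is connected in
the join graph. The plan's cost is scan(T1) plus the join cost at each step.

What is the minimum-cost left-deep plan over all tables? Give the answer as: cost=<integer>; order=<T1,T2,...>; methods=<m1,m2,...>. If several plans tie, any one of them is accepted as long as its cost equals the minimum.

cost=5980; order=D,B,A,E,C; methods=nl_idx,nl_idx,hash,hash

Selinger DP (subsets sized 1..n):
  {B}: scan cost=80, card=80
  {A}: scan cost=150, card=150
  {D}: scan cost=40, card=40
  {E}: scan cost=80, card=80
  {C}: scan cost=80, card=80
  {AB}: card=150; try (A,nl_idx)→870, (B,nl_idx)→1350, (B,hash)→1420, (A,merge)→2070, (B,merge)→2140, (A,hash)→2560 …(+2); best=870 via (A,nl_idx)
  {BD}: card=80; try (B,nl_idx)→400, (D,hash)→640, (B,merge)→960, (D,merge)→1000, (B,hash)→1200, (B,nl)→3240 …(+1); best=400 via (B,nl_idx)
  {BE}: card=1280; try (E,hash)→1280, (B,hash)→1280, (E,merge)→1360, (B,merge)→1360, (E,nl_idx)→1920, (B,nl_idx)→1920 …(+2); best=1280 via (E,hash)
  {BC}: card=1600; try (C,hash)→1280, (B,hash)→1280, (C,merge)→1360, (B,merge)→1360, (C,nl_idx)→2240, (B,nl_idx)→2240 …(+2); best=1280 via (C,hash)
  {ABD}: card=150; try (A,nl_idx)→1190, (D,hash)→1500, (A,merge)→2390, (D,merge)→2500, (A,hash)→2880, (D,nl)→6870 …(+1); best=1190 via (A,nl_idx)
  {ABE}: card=2400; try (E,hash)→2140, (E,merge)→2860, (E,nl_idx)→4320, (A,hash)→4960, (E,nl)→12870, (A,nl_idx)→13920 …(+2); best=2140 via (E,hash)
  {ABC}: card=3000; try (C,hash)→2140, (C,merge)→2860, (C,nl_idx)→4920, (A,hash)→5280, (C,nl)→12870, (A,nl_idx)→17080 …(+2); best=2140 via (C,hash)
  {BDE}: card=1280; try (E,hash)→1600, (E,merge)→1680, (E,nl_idx)→2240, (D,hash)→3040, (E,nl)→6800, (D,merge)→16920 …(+1); best=1600 via (E,hash)
  {BCD}: card=1600; try (C,hash)→1600, (C,merge)→1680, (C,nl_idx)→2560, (D,hash)→3360, (C,nl)→6800, (D,merge)→20760 …(+1); best=1600 via (C,hash)
  {BCE}: card=25600; try (C,hash)→3680, (E,hash)→4000, (C,merge)→17280, (E,merge)→21120, (C,nl_idx)→35840, (E,nl_idx)→38080 …(+2); best=3680 via (C,hash)
  {ABDE}: card=2400; try (E,hash)→2460, (E,merge)→3180, (E,nl_idx)→4640, (D,hash)→5020, (A,hash)→5280, (E,nl)→13190 …(+5); best=2460 via (E,hash)
  {ABCD}: card=3000; try (C,hash)→2460, (C,merge)→3180, (C,nl_idx)→5240, (A,hash)→5600, (D,hash)→5620, (C,nl)→13190 …(+5); best=2460 via (C,hash)
  {ABCE}: card=48000; try (C,hash)→5660, (E,hash)→6260, (A,hash)→31680, (C,merge)→33980, (E,merge)→41780, (C,nl_idx)→66940 …(+6); best=5660 via (C,hash)
  {BCDE}: card=25600; try (C,hash)→4000, (E,hash)→4320, (C,merge)→17600, (E,merge)→21440, (D,hash)→29760, (C,nl_idx)→36160 …(+5); best=4000 via (C,hash)
  {ABCDE}: card=48000; try (C,hash)→5980, (E,hash)→6580, (A,hash)→32000, (C,merge)→34300, (E,merge)→42100, (D,hash)→54140 …(+9); best=5980 via (C,hash)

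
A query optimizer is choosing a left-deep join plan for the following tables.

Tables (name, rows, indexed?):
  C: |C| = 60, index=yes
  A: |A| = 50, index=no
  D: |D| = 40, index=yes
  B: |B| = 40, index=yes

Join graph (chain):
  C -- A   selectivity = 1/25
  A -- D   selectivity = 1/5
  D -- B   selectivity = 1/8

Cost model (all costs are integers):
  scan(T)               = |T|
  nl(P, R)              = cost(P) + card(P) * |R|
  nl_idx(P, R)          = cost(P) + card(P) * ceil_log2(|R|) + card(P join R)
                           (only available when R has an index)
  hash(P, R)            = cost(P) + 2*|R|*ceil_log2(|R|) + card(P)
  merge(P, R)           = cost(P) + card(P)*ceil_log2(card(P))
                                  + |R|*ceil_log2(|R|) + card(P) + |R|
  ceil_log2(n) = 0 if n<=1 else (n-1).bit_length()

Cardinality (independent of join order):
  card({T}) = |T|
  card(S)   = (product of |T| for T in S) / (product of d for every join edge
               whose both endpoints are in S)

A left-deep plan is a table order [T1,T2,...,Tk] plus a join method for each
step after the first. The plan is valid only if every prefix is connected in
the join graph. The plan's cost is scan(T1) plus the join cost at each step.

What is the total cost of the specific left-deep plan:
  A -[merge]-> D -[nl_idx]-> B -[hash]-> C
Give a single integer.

7800

step 1: scan A: cost=50, card=50
step 2: join D via merge
    card(P join D) = 50*40/(5) = 400
    cost = 50 + 50*6 + 40*6 + 50 + 40 = 680
step 3: join B via nl_idx
    card(P join B) = 400*40/(8) = 2000
    cost = 680 + 400*6 + 2000 = 5080
step 4: join C via hash
    card(P join C) = 2000*60/(25) = 4800
    cost = 5080 + 2*60*6 + 2000 = 7800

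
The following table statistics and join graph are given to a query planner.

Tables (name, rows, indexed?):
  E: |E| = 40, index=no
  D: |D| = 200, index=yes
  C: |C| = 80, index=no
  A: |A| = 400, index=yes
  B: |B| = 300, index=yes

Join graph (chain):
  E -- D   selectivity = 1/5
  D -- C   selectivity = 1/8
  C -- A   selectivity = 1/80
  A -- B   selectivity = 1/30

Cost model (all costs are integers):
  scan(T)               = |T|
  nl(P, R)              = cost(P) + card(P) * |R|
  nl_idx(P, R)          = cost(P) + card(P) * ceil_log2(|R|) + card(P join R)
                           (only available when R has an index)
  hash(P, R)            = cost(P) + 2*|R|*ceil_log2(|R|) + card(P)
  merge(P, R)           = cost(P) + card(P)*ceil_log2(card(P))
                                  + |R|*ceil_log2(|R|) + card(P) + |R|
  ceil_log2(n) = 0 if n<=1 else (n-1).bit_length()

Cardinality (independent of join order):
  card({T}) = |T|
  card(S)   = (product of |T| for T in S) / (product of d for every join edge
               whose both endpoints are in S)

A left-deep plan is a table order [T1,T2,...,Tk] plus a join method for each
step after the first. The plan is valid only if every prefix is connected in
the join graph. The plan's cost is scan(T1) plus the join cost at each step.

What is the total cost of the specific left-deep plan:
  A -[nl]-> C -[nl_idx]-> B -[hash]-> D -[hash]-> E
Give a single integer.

147680

step 1: scan A: cost=400, card=400
step 2: join C via nl
    card(P join C) = 400*80/(80) = 400
    cost = 400 + 400*80 = 32400
step 3: join B via nl_idx
    card(P join B) = 400*300/(30) = 4000
    cost = 32400 + 400*9 + 4000 = 40000
step 4: join D via hash
    card(P join D) = 4000*200/(8) = 100000
    cost = 40000 + 2*200*8 + 4000 = 47200
step 5: join E via hash
    card(P join E) = 100000*40/(5) = 800000
    cost = 47200 + 2*40*6 + 100000 = 147680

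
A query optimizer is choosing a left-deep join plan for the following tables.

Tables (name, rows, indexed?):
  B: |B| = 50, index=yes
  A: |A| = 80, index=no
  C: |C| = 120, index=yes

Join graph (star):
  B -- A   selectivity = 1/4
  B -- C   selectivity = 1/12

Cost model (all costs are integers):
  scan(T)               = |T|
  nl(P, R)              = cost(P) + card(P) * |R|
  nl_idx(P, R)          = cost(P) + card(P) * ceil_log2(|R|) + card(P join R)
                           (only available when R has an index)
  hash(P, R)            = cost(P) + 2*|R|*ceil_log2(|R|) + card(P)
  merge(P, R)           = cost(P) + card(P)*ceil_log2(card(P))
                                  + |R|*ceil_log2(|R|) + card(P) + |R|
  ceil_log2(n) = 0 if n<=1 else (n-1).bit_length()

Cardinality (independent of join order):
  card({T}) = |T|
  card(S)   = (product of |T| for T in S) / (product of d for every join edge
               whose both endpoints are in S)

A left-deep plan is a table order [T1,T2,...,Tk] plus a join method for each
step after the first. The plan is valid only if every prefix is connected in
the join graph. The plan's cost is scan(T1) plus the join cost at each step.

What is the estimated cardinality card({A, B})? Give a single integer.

Tables in S: A(80), B(50)
Edges inside S: B-A(d=4)
numerator = 80 * 50 = 4000
denominator = 4 = 4
card(S) = 4000 / 4 = 1000

1000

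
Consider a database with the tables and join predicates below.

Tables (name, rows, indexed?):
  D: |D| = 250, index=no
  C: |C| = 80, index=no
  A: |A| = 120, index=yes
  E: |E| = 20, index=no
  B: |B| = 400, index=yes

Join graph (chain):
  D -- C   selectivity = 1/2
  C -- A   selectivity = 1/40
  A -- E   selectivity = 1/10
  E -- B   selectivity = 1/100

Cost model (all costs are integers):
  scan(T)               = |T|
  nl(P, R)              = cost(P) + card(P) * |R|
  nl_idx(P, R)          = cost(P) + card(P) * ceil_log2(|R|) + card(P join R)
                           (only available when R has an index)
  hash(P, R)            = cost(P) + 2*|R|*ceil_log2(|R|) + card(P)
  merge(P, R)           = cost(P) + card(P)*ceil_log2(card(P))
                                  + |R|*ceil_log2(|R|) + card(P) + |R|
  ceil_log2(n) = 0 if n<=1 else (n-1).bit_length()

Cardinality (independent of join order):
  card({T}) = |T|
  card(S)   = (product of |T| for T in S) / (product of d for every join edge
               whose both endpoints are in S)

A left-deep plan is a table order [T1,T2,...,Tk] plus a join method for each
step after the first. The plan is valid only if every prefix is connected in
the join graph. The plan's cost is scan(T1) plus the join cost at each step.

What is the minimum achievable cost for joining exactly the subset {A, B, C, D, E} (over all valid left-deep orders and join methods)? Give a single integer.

Selinger DP over subsets of {A,B,C,D,E}:
  {D}: scan cost=250, card=250
  {C}: scan cost=80, card=80
  {A}: scan cost=120, card=120
  {E}: scan cost=20, card=20
  {B}: scan cost=400, card=400
  {CD}: card=10000; try (C,hash)→1620, (D,merge)→2970, (C,merge)→3140, (D,hash)→4160, (D,nl)→20080, (C,nl)→20250; best=1620 via (C,hash)
  {AC}: card=240; try (A,nl_idx)→880, (C,hash)→1360, (A,merge)→1680, (C,merge)→1720, (A,hash)→1840, (A,nl)→9680 …(+1); best=880 via (A,nl_idx)
  {AE}: card=240; try (A,nl_idx)→400, (E,hash)→440, (A,merge)→1100, (E,merge)→1200, (A,hash)→1720, (A,nl)→2420 …(+1); best=400 via (A,nl_idx)
  {BE}: card=80; try (B,nl_idx)→280, (E,hash)→1000, (B,merge)→4140, (E,merge)→4520, (B,hash)→7240, (B,nl)→8020 …(+1); best=280 via (B,nl_idx)
  {ACD}: card=30000; try (D,hash)→5120, (D,merge)→5290, (A,hash)→13300, (D,nl)→60880, (A,nl_idx)→101620, (A,merge)→152580 …(+1); best=5120 via (D,hash)
  {ACE}: card=480; try (E,hash)→1320, (C,hash)→1760, (E,merge)→3160, (C,merge)→3200, (E,nl)→5680, (C,nl)→19600; best=1320 via (E,hash)
  {ABE}: card=960; try (A,nl_idx)→1800, (A,merge)→1880, (A,hash)→2040, (B,nl_idx)→3520, (B,merge)→6560, (B,hash)→7840 …(+2); best=1800 via (A,nl_idx)
  {ACDE}: card=60000; try (D,hash)→5800, (D,merge)→8370, (E,hash)→35320, (D,nl)→121320, (E,merge)→485240, (E,nl)→605120; best=5800 via (D,hash)
  {ABCE}: card=1920; try (C,hash)→3880, (B,nl_idx)→7560, (B,hash)→9000, (B,merge)→10120, (C,merge)→13000, (C,nl)→78600 …(+1); best=3880 via (C,hash)
  {ABCDE}: card=240000; try (D,hash)→9800, (D,merge)→29170, (B,hash)→73000, (D,nl)→483880, (B,nl_idx)→785800, (B,merge)→1029800 …(+1); best=9800 via (D,hash)

9800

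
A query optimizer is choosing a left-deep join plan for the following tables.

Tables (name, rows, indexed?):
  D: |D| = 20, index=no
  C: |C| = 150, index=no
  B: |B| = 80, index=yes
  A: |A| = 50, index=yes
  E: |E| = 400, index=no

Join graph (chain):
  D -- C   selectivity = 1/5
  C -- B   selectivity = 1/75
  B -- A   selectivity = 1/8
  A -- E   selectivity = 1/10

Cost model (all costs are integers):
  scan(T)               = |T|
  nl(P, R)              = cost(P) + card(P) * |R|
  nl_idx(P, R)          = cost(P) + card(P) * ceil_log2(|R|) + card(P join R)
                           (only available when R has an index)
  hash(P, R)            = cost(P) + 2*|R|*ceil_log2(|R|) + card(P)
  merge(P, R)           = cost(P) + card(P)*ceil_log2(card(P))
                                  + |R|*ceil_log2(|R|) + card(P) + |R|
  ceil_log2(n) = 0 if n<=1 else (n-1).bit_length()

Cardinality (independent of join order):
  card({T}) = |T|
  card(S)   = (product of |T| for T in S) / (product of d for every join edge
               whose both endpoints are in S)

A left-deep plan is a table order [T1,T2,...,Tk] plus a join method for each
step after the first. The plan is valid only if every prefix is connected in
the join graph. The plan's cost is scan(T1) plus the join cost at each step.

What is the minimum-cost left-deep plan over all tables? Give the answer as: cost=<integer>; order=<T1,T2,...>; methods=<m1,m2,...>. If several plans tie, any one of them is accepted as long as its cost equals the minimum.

Selinger DP (subsets sized 1..n):
  {D}: scan cost=20, card=20
  {C}: scan cost=150, card=150
  {B}: scan cost=80, card=80
  {A}: scan cost=50, card=50
  {E}: scan cost=400, card=400
  {CD}: card=600; try (D,hash)→500, (C,merge)→1490, (D,merge)→1620, (C,hash)→2440, (C,nl)→3020, (D,nl)→3150; best=500 via (D,hash)
  {BC}: card=160; try (B,nl_idx)→1360, (B,hash)→1420, (C,merge)→2070, (B,merge)→2140, (C,hash)→2560, (C,nl)→12080 …(+1); best=1360 via (B,nl_idx)
  {AB}: card=500; try (A,hash)→760, (B,nl_idx)→900, (B,merge)→1040, (A,nl_idx)→1060, (A,merge)→1070, (B,hash)→1220 …(+2); best=760 via (A,hash)
  {AE}: card=2000; try (A,hash)→1400, (E,merge)→4400, (A,merge)→4750, (A,nl_idx)→4800, (E,hash)→7300, (E,nl)→20050 …(+1); best=1400 via (A,hash)
  {BCD}: card=640; try (D,hash)→1720, (B,hash)→2220, (D,merge)→2920, (D,nl)→4560, (B,nl_idx)→5340, (B,merge)→7740 …(+1); best=1720 via (D,hash)
  {ABC}: card=1000; try (A,hash)→2120, (A,merge)→3150, (A,nl_idx)→3320, (C,hash)→3660, (C,merge)→7110, (A,nl)→9360 …(+1); best=2120 via (A,hash)
  {ABE}: card=20000; try (B,hash)→4520, (E,hash)→8460, (E,merge)→9760, (B,merge)→26040, (B,nl_idx)→35400, (B,nl)→161400 …(+1); best=4520 via (B,hash)
  {ABCD}: card=4000; try (A,hash)→2960, (D,hash)→3320, (A,merge)→9110, (A,nl_idx)→9560, (D,merge)→13240, (D,nl)→22120 …(+1); best=2960 via (A,hash)
  {ABCE}: card=40000; try (E,hash)→10320, (E,merge)→17120, (C,hash)→26920, (C,merge)→325870, (E,nl)→402120, (C,nl)→3004520; best=10320 via (E,hash)
  {ABCDE}: card=160000; try (E,hash)→14160, (D,hash)→50520, (E,merge)→58960, (D,merge)→690440, (D,nl)→810320, (E,nl)→1602960; best=14160 via (E,hash)

cost=14160; order=C,B,D,A,E; methods=nl_idx,hash,hash,hash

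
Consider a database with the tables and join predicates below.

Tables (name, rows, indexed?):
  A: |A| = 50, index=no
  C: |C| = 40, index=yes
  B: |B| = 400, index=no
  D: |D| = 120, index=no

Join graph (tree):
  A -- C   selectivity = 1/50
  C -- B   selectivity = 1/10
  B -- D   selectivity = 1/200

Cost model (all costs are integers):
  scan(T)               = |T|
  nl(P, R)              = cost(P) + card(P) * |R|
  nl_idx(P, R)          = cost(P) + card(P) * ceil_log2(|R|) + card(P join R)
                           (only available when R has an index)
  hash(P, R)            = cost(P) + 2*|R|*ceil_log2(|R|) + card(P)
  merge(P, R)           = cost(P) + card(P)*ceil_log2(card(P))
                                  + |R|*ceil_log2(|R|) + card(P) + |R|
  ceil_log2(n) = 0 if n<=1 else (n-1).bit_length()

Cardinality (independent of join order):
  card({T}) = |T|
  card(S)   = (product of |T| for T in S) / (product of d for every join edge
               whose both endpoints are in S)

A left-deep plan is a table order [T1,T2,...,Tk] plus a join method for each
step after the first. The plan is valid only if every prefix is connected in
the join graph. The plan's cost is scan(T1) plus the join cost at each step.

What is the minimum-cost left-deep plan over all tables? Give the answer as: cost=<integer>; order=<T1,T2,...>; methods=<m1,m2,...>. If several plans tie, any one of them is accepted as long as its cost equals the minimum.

cost=4760; order=B,D,C,A; methods=hash,hash,hash

Selinger DP (subsets sized 1..n):
  {A}: scan cost=50, card=50
  {C}: scan cost=40, card=40
  {B}: scan cost=400, card=400
  {D}: scan cost=120, card=120
  {AC}: card=40; try (C,nl_idx)→390, (C,hash)→580, (A,merge)→670, (C,merge)→680, (A,hash)→680, (A,nl)→2040 …(+1); best=390 via (C,nl_idx)
  {BC}: card=1600; try (C,hash)→1280, (B,merge)→4320, (C,nl_idx)→4400, (C,merge)→4680, (B,hash)→7280, (B,nl)→16040 …(+1); best=1280 via (C,hash)
  {BD}: card=240; try (D,hash)→2480, (B,merge)→5080, (D,merge)→5360, (B,hash)→7440, (B,nl)→48120, (D,nl)→48400; best=2480 via (D,hash)
  {ABC}: card=1600; try (A,hash)→3480, (B,merge)→4670, (B,hash)→7630, (B,nl)→16390, (A,merge)→20830, (A,nl)→81280; best=3480 via (A,hash)
  {BCD}: card=960; try (C,hash)→3200, (D,hash)→4560, (C,nl_idx)→4880, (C,merge)→4920, (C,nl)→12080, (D,merge)→21440 …(+1); best=3200 via (C,hash)
  {ABCD}: card=960; try (A,hash)→4760, (D,hash)→6760, (A,merge)→14110, (D,merge)→23640, (A,nl)→51200, (D,nl)→195480; best=4760 via (A,hash)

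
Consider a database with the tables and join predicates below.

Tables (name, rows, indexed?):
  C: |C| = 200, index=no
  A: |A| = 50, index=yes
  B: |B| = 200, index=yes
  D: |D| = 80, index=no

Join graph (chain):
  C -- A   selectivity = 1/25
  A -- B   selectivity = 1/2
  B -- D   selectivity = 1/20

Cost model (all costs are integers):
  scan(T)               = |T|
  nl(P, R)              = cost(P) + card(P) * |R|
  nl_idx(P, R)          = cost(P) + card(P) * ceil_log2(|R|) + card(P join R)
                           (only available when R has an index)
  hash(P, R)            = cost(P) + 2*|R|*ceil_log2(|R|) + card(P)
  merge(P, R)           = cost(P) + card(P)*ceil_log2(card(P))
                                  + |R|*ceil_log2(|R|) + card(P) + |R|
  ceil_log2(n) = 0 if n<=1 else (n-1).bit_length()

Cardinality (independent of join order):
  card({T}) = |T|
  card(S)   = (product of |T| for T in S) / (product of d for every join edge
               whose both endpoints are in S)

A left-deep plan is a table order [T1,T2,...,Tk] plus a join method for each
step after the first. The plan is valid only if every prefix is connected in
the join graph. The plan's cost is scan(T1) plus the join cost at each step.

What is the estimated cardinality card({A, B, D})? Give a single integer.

Tables in S: A(50), B(200), D(80)
Edges inside S: A-B(d=2), B-D(d=20)
numerator = 50 * 200 * 80 = 800000
denominator = 2 * 20 = 40
card(S) = 800000 / 40 = 20000

20000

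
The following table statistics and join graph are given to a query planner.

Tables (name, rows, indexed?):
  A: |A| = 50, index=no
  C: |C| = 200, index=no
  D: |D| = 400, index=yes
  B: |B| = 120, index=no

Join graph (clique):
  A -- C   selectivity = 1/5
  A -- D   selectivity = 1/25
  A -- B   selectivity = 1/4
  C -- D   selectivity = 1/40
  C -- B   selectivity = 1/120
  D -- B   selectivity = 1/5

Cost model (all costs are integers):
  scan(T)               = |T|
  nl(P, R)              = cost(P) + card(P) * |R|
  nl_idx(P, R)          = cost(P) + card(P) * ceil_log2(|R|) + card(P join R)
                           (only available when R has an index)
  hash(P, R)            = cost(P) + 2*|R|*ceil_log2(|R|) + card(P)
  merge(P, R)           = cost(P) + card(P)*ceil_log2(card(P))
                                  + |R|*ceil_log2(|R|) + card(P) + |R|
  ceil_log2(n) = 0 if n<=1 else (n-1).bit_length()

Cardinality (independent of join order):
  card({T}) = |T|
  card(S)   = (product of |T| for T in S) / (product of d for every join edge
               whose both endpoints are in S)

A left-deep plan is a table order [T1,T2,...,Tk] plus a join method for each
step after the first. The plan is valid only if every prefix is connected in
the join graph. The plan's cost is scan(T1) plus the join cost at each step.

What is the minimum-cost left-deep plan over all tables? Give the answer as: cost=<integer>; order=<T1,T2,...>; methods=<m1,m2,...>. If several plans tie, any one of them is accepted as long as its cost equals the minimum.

cost=5280; order=C,B,D,A; methods=hash,nl_idx,hash

Selinger DP (subsets sized 1..n):
  {A}: scan cost=50, card=50
  {C}: scan cost=200, card=200
  {D}: scan cost=400, card=400
  {B}: scan cost=120, card=120
  {AC}: card=2000; try (A,hash)→1000, (C,merge)→2200, (A,merge)→2350, (C,hash)→3300, (C,nl)→10050, (A,nl)→10200; best=1000 via (A,hash)
  {AD}: card=800; try (D,nl_idx)→1300, (A,hash)→1400, (D,merge)→4400, (A,merge)→4750, (D,hash)→7300, (D,nl)→20050 …(+1); best=1300 via (D,nl_idx)
  {AB}: card=1500; try (A,hash)→840, (B,merge)→1360, (A,merge)→1430, (B,hash)→1780, (B,nl)→6050, (A,nl)→6120; best=840 via (A,hash)
  {CD}: card=2000; try (D,nl_idx)→4000, (C,hash)→4000, (D,merge)→6000, (C,merge)→6200, (D,hash)→7600, (D,nl)→80200 …(+1); best=4000 via (D,nl_idx)
  {BC}: card=200; try (B,hash)→2080, (C,merge)→2880, (B,merge)→2960, (C,hash)→3440, (C,nl)→24120, (B,nl)→24200; best=2080 via (B,hash)
  {BD}: card=9600; try (B,hash)→2480, (D,merge)→5080, (B,merge)→5360, (D,hash)→7440, (D,nl_idx)→10800, (D,nl)→48120 …(+1); best=2480 via (B,hash)
  {ACD}: card=800; try (C,hash)→5300, (A,hash)→6600, (D,hash)→10200, (C,merge)→11900, (D,nl_idx)→19800, (A,merge)→28350 …(+4); best=5300 via (C,hash)
  {ABC}: card=500; try (A,hash)→2880, (A,merge)→4230, (B,hash)→4680, (C,hash)→5540, (A,nl)→12080, (C,merge)→20640 …(+3); best=2880 via (A,hash)
  {ABD}: card=4800; try (B,hash)→3780, (D,hash)→9540, (B,merge)→11060, (A,hash)→12680, (D,nl_idx)→19140, (D,merge)→22840 …(+4); best=3780 via (B,hash)
  {BCD}: card=400; try (D,nl_idx)→4280, (B,hash)→7680, (D,merge)→7880, (D,hash)→9480, (C,hash)→15280, (B,merge)→28960 …(+4); best=4280 via (D,nl_idx)
  {ABCD}: card=40; try (A,hash)→5280, (D,nl_idx)→7420, (B,hash)→7780, (A,merge)→8630, (D,hash)→10580, (C,hash)→11780 …(+7); best=5280 via (A,hash)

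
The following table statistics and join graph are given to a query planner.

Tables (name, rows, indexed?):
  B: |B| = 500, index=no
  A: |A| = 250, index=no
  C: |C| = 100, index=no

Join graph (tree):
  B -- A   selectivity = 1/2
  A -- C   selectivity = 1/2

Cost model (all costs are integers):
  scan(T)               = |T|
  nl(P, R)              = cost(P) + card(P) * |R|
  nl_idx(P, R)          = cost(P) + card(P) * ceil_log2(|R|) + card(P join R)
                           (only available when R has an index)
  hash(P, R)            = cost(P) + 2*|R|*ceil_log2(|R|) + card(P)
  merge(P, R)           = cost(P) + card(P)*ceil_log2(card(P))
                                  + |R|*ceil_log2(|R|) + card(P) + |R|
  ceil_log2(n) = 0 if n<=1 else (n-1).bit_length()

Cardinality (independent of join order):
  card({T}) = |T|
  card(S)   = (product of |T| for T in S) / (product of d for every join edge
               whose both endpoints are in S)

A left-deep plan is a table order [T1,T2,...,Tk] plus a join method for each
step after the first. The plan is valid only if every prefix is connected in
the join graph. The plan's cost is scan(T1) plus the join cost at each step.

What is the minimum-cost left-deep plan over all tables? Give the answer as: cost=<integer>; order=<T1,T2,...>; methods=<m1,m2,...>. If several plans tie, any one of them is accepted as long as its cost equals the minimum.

cost=23400; order=A,C,B; methods=hash,hash

Selinger DP (subsets sized 1..n):
  {B}: scan cost=500, card=500
  {A}: scan cost=250, card=250
  {C}: scan cost=100, card=100
  {AB}: card=62500; try (A,hash)→5000, (B,merge)→7500, (A,merge)→7750, (B,hash)→9500, (B,nl)→125250, (A,nl)→125500; best=5000 via (A,hash)
  {AC}: card=12500; try (C,hash)→1900, (A,merge)→3150, (C,merge)→3300, (A,hash)→4200, (A,nl)→25100, (C,nl)→25250; best=1900 via (C,hash)
  {ABC}: card=3125000; try (B,hash)→23400, (C,hash)→68900, (B,merge)→194400, (C,merge)→1068300, (B,nl)→6251900, (C,nl)→6255000; best=23400 via (B,hash)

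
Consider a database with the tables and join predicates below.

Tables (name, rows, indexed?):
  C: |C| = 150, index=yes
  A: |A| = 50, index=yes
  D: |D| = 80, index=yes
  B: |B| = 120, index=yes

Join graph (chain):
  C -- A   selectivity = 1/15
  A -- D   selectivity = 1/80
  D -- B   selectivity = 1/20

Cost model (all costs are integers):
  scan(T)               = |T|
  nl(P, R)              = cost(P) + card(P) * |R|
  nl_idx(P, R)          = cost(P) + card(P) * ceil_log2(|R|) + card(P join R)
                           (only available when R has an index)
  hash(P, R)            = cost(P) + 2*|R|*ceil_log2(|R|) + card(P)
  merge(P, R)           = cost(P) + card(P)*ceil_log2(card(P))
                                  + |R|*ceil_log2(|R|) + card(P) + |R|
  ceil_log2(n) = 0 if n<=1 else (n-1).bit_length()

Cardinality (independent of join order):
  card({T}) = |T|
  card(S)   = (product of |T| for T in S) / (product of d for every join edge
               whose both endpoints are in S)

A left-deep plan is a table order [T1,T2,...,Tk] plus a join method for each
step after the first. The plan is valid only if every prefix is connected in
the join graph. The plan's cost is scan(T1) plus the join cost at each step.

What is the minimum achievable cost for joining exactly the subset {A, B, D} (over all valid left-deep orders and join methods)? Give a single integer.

1100

Selinger DP over subsets of {A,B,D}:
  {A}: scan cost=50, card=50
  {D}: scan cost=80, card=80
  {B}: scan cost=120, card=120
  {AD}: card=50; try (D,nl_idx)→450, (A,nl_idx)→610, (A,hash)→760, (D,merge)→1040, (A,merge)→1070, (D,hash)→1220 …(+2); best=450 via (D,nl_idx)
  {BD}: card=480; try (B,nl_idx)→1120, (D,hash)→1360, (D,nl_idx)→1440, (B,merge)→1680, (D,merge)→1720, (B,hash)→1840 …(+2); best=1120 via (B,nl_idx)
  {ABD}: card=300; try (B,nl_idx)→1100, (B,merge)→1760, (B,hash)→2180, (A,hash)→2200, (A,nl_idx)→4300, (A,merge)→6270 …(+2); best=1100 via (B,nl_idx)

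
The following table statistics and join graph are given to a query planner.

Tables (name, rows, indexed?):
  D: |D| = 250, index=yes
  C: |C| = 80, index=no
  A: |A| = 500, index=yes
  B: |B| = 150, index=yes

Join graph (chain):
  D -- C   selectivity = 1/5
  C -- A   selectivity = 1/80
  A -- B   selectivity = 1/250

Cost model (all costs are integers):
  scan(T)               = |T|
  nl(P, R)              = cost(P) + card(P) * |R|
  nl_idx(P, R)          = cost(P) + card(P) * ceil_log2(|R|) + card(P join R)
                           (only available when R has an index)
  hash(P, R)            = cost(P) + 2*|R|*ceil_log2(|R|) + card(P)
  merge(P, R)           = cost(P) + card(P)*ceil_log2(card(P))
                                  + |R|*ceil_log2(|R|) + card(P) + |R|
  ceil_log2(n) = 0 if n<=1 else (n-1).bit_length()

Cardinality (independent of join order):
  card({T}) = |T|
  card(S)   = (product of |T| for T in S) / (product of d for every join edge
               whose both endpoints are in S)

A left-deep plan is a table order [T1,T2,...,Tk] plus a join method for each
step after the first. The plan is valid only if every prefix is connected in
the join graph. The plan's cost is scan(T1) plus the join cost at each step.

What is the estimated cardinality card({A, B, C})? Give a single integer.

Tables in S: A(500), B(150), C(80)
Edges inside S: C-A(d=80), A-B(d=250)
numerator = 500 * 150 * 80 = 6000000
denominator = 80 * 250 = 20000
card(S) = 6000000 / 20000 = 300

300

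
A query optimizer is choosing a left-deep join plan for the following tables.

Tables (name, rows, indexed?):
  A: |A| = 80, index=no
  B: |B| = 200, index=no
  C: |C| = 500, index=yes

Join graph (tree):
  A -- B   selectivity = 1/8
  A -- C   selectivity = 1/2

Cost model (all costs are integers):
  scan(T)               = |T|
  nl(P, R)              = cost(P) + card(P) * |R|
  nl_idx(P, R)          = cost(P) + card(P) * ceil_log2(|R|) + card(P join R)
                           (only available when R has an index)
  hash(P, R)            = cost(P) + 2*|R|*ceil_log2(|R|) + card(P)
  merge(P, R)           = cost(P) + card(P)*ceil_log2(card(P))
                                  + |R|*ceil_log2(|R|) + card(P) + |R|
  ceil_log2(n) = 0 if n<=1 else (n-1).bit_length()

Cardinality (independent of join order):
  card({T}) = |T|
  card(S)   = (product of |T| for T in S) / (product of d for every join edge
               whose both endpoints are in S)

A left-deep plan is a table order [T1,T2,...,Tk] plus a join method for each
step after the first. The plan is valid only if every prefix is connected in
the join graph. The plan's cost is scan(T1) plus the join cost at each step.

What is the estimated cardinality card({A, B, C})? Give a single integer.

500000

Tables in S: A(80), B(200), C(500)
Edges inside S: A-B(d=8), A-C(d=2)
numerator = 80 * 200 * 500 = 8000000
denominator = 8 * 2 = 16
card(S) = 8000000 / 16 = 500000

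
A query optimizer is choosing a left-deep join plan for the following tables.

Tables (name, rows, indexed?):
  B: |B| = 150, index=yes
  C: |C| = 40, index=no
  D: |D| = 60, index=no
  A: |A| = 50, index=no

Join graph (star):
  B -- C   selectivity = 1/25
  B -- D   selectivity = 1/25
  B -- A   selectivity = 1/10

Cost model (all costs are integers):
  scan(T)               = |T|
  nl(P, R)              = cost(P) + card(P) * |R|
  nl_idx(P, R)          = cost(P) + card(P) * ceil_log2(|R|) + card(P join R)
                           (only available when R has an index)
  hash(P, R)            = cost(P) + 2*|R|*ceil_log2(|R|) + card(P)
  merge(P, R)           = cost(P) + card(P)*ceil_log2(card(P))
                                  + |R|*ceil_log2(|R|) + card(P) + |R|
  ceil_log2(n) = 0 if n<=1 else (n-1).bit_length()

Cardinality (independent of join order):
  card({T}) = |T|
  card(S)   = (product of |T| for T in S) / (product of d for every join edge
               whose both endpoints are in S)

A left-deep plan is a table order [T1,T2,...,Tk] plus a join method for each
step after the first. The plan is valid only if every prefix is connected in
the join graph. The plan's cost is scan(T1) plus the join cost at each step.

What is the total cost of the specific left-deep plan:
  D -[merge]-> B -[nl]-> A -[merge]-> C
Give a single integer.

step 1: scan D: cost=60, card=60
step 2: join B via merge
    card(P join B) = 60*150/(25) = 360
    cost = 60 + 60*6 + 150*8 + 60 + 150 = 1830
step 3: join A via nl
    card(P join A) = 360*50/(10) = 1800
    cost = 1830 + 360*50 = 19830
step 4: join C via merge
    card(P join C) = 1800*40/(25) = 2880
    cost = 19830 + 1800*11 + 40*6 + 1800 + 40 = 41710

41710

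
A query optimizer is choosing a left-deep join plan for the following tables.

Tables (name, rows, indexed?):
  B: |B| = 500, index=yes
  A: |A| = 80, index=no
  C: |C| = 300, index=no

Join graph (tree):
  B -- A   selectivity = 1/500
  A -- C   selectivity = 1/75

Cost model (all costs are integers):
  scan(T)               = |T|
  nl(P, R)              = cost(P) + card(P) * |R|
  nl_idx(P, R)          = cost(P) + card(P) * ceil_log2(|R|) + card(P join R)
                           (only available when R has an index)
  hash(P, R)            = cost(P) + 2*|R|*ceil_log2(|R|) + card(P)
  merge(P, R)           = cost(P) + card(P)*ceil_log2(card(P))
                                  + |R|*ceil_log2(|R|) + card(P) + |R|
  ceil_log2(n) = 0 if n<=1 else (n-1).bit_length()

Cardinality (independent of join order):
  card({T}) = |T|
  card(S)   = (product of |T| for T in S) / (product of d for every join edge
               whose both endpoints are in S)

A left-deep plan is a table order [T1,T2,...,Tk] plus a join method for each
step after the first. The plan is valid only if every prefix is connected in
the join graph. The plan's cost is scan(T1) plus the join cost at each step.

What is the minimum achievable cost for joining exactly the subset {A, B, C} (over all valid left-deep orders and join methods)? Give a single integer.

4520

Selinger DP over subsets of {A,B,C}:
  {B}: scan cost=500, card=500
  {A}: scan cost=80, card=80
  {C}: scan cost=300, card=300
  {AB}: card=80; try (B,nl_idx)→880, (A,hash)→2120, (B,merge)→5720, (A,merge)→6140, (B,hash)→9160, (B,nl)→40080 …(+1); best=880 via (B,nl_idx)
  {AC}: card=320; try (A,hash)→1720, (C,merge)→3720, (A,merge)→3940, (C,hash)→5560, (C,nl)→24080, (A,nl)→24300; best=1720 via (A,hash)
  {ABC}: card=320; try (C,merge)→4520, (B,nl_idx)→4920, (C,hash)→6360, (B,merge)→9920, (B,hash)→11040, (C,nl)→24880 …(+1); best=4520 via (C,merge)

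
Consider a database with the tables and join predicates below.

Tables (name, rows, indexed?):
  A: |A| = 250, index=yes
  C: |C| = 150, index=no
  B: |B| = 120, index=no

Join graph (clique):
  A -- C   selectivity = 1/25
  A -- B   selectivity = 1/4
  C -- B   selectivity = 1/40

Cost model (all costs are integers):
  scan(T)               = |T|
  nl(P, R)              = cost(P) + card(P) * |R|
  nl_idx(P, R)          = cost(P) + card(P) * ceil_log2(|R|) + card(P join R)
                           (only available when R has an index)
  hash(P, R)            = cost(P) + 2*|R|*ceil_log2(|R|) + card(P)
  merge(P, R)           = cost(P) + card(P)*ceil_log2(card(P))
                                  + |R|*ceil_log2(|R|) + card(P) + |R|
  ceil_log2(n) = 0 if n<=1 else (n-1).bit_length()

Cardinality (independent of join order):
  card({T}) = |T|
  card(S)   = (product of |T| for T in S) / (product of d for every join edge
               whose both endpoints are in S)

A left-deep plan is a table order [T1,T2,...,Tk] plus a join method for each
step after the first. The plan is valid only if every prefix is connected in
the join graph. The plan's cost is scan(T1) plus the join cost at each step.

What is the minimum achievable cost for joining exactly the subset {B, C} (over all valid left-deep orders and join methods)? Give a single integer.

1980

Selinger DP over subsets of {B,C}:
  {C}: scan cost=150, card=150
  {B}: scan cost=120, card=120
  {BC}: card=450; try (B,hash)→1980, (C,merge)→2430, (B,merge)→2460, (C,hash)→2640, (C,nl)→18120, (B,nl)→18150; best=1980 via (B,hash)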